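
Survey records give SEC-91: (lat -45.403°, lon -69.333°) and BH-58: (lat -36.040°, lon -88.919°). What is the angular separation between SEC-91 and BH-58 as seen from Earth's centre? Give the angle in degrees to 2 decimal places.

Δφ = 9.3630°,  Δλ = -19.5860°
a = sin²(Δφ/2) + cos φ₁ cos φ₂ sin²(Δλ/2) = 0.023086
c = 2·arcsin(√a) = 0.305063 rad = 17.4788°

17.48°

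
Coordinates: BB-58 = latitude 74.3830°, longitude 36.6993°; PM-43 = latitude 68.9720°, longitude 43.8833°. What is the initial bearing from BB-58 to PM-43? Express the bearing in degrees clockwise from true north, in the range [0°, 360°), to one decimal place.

153.9°

Δλ = 7.1840°
y = sin Δλ · cos φ₂ = 0.044873
x = cos φ₁ sin φ₂ − sin φ₁ cos φ₂ cos Δλ = -0.091587
θ = atan2(y, x) = 153.8973° → 153.8973° (mod 360°)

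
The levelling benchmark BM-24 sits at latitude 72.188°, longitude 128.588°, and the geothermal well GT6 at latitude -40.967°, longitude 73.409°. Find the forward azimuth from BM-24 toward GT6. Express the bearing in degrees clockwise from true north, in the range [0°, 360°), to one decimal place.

Δλ = -55.1790°
y = sin Δλ · cos φ₂ = -0.619881
x = cos φ₁ sin φ₂ − sin φ₁ cos φ₂ cos Δλ = -0.611050
θ = atan2(y, x) = -134.5889° → 225.4111° (mod 360°)

225.4°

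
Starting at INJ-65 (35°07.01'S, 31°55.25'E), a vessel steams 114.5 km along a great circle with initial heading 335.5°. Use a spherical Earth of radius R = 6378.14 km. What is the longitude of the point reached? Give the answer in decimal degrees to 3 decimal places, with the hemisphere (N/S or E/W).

31.405°E

INJ-65: φ = -35.11683°, λ = +31.92083°
δ = d/R = 114.5/6378.14 = 0.017952 rad
φ₂ = arcsin(sin φ₁ cos δ + cos φ₁ sin δ cos θ)
   = arcsin(-0.57525·0.99984 + 0.81798·0.01795·0.90996) = -34.17978°
λ₂ = λ₁ + atan2(sin θ sin δ cos φ₁, cos δ − sin φ₁ sin φ₂) = 31.40526°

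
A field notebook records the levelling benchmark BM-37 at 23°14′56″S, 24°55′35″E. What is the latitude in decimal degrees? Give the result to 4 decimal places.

23.2489°S

23° + 14′/60 + 56″/3600 = 23 + 0.23333 + 0.01556 = 23.2489°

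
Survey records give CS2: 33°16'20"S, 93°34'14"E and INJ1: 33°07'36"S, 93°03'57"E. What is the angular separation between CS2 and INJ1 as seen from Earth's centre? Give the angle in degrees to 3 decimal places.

0.447°

CS2: φ = -33.27222°, λ = +93.57056°
INJ1: φ = -33.12667°, λ = +93.06583°
Δφ = 0.1456°,  Δλ = -0.5047°
a = sin²(Δφ/2) + cos φ₁ cos φ₂ sin²(Δλ/2) = 0.000015
c = 2·arcsin(√a) = 0.007797 rad = 0.4467°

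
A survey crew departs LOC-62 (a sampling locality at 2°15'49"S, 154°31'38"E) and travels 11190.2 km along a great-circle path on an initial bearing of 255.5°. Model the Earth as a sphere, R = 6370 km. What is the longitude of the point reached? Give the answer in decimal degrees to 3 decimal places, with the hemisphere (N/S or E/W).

52.979°E

LOC-62: φ = -2.26361°, λ = +154.52722°
δ = d/R = 11190.2/6370 = 1.756703 rad
φ₂ = arcsin(sin φ₁ cos δ + cos φ₁ sin δ cos θ)
   = arcsin(-0.03950·-0.18484 + 0.99922·0.98277·-0.25038) = -13.80234°
λ₂ = λ₁ + atan2(sin θ sin δ cos φ₁, cos δ − sin φ₁ sin φ₂) = 52.97896°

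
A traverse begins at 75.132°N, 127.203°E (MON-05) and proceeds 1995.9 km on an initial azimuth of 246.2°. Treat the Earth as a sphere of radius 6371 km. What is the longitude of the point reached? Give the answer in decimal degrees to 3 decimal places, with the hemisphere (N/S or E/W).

89.463°E

δ = d/R = 1995.9/6371 = 0.313279 rad
φ₂ = arcsin(sin φ₁ cos δ + cos φ₁ sin δ cos θ)
   = arcsin(0.96652·0.95133 + 0.25659·0.30818·-0.40355) = 62.56900°
λ₂ = λ₁ + atan2(sin θ sin δ cos φ₁, cos δ − sin φ₁ sin φ₂) = 89.46313°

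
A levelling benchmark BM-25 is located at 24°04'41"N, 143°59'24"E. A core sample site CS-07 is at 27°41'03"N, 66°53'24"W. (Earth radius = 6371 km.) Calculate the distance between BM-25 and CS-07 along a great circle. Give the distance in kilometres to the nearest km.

13375 km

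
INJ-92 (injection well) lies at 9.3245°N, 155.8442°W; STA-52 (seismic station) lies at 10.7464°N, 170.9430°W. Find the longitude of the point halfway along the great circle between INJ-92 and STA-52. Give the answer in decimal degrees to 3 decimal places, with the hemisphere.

163.377°W

Bx = cos φ₂ cos Δλ = 0.948546,  By = cos φ₂ sin Δλ = -0.255916
φₘ = atan2(sin φ₁ + sin φ₂, √((cos φ₁ + Bx)² + By²)) = 10.12139°
λₘ = λ₁ + atan2(By, cos φ₁ + Bx) = -163.37693°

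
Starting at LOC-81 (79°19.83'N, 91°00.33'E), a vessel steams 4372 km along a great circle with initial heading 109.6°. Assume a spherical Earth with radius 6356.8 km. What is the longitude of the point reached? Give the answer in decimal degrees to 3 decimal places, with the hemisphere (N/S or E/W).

150.502°E

LOC-81: φ = +79.33050°, λ = +91.00550°
δ = d/R = 4372/6356.8 = 0.687767 rad
φ₂ = arcsin(sin φ₁ cos δ + cos φ₁ sin δ cos θ)
   = arcsin(0.98271·0.77267 + 0.18514·0.63481·-0.33545) = 46.04464°
λ₂ = λ₁ + atan2(sin θ sin δ cos φ₁, cos δ − sin φ₁ sin φ₂) = 150.50163°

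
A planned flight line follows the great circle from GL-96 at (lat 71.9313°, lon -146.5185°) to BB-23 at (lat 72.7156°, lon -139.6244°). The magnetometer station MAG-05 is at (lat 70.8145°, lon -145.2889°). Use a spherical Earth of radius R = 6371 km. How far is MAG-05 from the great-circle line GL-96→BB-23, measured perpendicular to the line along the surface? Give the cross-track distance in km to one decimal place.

131.3 km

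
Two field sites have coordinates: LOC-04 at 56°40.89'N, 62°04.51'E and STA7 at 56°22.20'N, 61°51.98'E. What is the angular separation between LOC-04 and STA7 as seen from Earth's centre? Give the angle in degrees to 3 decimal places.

0.332°

LOC-04: φ = +56.68150°, λ = +62.07517°
STA7: φ = +56.37000°, λ = +61.86633°
Δφ = -0.3115°,  Δλ = -0.2088°
a = sin²(Δφ/2) + cos φ₁ cos φ₂ sin²(Δλ/2) = 0.000008
c = 2·arcsin(√a) = 0.005796 rad = 0.3321°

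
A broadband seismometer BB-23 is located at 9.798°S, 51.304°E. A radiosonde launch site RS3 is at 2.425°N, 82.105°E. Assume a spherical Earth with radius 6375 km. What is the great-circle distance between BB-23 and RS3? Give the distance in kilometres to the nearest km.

3674 km

Δφ = 12.2230°,  Δλ = 30.8010°
a = sin²(Δφ/2) + cos φ₁ cos φ₂ sin²(Δλ/2) = 0.080768
c = 2·arcsin(√a) = 0.576338 rad = 33.0217°
d = R·c = 6375 × 0.576338 = 3674.2 km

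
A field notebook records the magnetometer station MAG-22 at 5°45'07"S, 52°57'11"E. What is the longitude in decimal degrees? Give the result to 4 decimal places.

52.9531°E

52° + 57′/60 + 11″/3600 = 52 + 0.95000 + 0.00306 = 52.9531°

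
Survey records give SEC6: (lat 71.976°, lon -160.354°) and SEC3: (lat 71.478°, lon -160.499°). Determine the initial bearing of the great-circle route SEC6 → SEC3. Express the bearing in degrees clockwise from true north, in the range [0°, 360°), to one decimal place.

185.3°

Δλ = -0.1450°
y = sin Δλ · cos φ₂ = -0.000804
x = cos φ₁ sin φ₂ − sin φ₁ cos φ₂ cos Δλ = -0.008691
θ = atan2(y, x) = -174.7149° → 185.2851° (mod 360°)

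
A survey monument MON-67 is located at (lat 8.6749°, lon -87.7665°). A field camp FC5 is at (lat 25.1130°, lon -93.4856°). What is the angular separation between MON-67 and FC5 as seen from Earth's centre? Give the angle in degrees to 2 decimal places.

Δφ = 16.4381°,  Δλ = -5.7191°
a = sin²(Δφ/2) + cos φ₁ cos φ₂ sin²(Δλ/2) = 0.022665
c = 2·arcsin(√a) = 0.302245 rad = 17.3174°

17.32°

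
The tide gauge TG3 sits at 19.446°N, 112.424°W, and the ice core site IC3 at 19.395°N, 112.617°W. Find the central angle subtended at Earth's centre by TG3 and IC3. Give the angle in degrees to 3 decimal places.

0.189°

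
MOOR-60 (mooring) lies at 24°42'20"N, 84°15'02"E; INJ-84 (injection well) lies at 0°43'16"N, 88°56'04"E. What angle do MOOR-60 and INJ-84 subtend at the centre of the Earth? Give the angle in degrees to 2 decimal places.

MOOR-60: φ = +24.70556°, λ = +84.25056°
INJ-84: φ = +0.72111°, λ = +88.93444°
Δφ = -23.9844°,  Δλ = 4.6839°
a = sin²(Δφ/2) + cos φ₁ cos φ₂ sin²(Δλ/2) = 0.044689
c = 2·arcsin(√a) = 0.426009 rad = 24.4085°

24.41°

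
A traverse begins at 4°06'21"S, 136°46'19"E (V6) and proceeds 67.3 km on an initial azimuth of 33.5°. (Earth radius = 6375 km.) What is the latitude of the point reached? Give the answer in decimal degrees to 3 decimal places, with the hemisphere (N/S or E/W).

3.601°S

V6: φ = -4.10583°, λ = +136.77194°
δ = d/R = 67.3/6375 = 0.010557 rad
φ₂ = arcsin(sin φ₁ cos δ + cos φ₁ sin δ cos θ)
   = arcsin(-0.07160·0.99994 + 0.99743·0.01056·0.83389) = -3.60138°
λ₂ = λ₁ + atan2(sin θ sin δ cos φ₁, cos δ − sin φ₁ sin φ₂) = 137.10645°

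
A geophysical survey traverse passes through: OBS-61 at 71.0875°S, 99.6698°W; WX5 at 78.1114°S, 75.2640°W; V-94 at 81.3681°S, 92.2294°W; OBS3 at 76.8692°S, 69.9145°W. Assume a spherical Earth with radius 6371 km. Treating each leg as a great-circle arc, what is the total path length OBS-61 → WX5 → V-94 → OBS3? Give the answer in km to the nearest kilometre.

2214 km

OBS-61→WX5: c = 0.164328 rad, d = 1046.93 km
WX5→V-94: c = 0.076967 rad, d = 490.36 km
V-94→OBS3: c = 0.106206 rad, d = 676.64 km
Total = 1046.93 + 490.36 + 676.64 = 2213.93 km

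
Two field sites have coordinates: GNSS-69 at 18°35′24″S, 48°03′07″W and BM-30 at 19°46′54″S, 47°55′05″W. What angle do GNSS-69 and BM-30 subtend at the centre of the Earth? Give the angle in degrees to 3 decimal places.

GNSS-69: φ = -18.59000°, λ = -48.05194°
BM-30: φ = -19.78167°, λ = -47.91806°
Δφ = -1.1917°,  Δλ = 0.1339°
a = sin²(Δφ/2) + cos φ₁ cos φ₂ sin²(Δλ/2) = 0.000109
c = 2·arcsin(√a) = 0.020915 rad = 1.1984°

1.198°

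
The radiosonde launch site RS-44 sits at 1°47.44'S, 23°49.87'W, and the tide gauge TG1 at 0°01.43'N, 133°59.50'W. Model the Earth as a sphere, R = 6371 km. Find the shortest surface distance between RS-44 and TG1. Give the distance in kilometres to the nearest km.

RS-44: φ = -1.79067°, λ = -23.83117°
TG1: φ = +0.02383°, λ = -133.99167°
Δφ = 1.8145°,  Δλ = -110.1605°
a = sin²(Δφ/2) + cos φ₁ cos φ₂ sin²(Δλ/2) = 0.672248
c = 2·arcsin(√a) = 1.922498 rad = 110.1510°
d = R·c = 6371 × 1.922498 = 12248.2 km

12248 km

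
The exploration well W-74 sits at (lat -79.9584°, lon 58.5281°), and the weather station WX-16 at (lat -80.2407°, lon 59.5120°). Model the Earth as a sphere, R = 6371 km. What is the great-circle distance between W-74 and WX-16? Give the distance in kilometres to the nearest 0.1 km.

Δφ = -0.2823°,  Δλ = 0.9839°
a = sin²(Δφ/2) + cos φ₁ cos φ₂ sin²(Δλ/2) = 0.000008
c = 2·arcsin(√a) = 0.005744 rad = 0.3291°
d = R·c = 6371 × 0.005744 = 36.6 km

36.6 km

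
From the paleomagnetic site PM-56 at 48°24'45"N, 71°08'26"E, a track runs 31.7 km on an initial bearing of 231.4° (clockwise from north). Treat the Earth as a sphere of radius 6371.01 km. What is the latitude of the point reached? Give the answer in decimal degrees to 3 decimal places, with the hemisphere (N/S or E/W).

PM-56: φ = +48.41250°, λ = +71.14056°
δ = d/R = 31.7/6371.01 = 0.004976 rad
φ₂ = arcsin(sin φ₁ cos δ + cos φ₁ sin δ cos θ)
   = arcsin(0.74794·0.99999 + 0.66376·0.00498·-0.62388) = 48.23416°
λ₂ = λ₁ + atan2(sin θ sin δ cos φ₁, cos δ − sin φ₁ sin φ₂) = 70.80607°

48.234°N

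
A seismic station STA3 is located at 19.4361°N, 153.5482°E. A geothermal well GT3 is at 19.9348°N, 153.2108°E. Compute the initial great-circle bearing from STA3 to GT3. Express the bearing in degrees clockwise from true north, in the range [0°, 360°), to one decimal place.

Δλ = -0.3374°
y = sin Δλ · cos φ₂ = -0.005536
x = cos φ₁ sin φ₂ − sin φ₁ cos φ₂ cos Δλ = 0.008709
θ = atan2(y, x) = -32.4412° → 327.5588° (mod 360°)

327.6°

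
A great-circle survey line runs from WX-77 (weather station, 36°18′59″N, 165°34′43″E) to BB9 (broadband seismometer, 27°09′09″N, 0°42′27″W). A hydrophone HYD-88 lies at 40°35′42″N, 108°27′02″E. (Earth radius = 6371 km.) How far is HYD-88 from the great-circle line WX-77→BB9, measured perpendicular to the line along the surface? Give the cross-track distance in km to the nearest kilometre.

3747 km

WX-77: φ = +36.31639°, λ = +165.57861°
BB9: φ = +27.15250°, λ = -0.70750°
HYD-88: φ = +40.59500°, λ = +108.45056°
δ₁₃ = central angle WX-77→HYD-88 = 0.770648 rad  (haversine)
θ₁₃ = bearing WX-77→HYD-88 = 293.721°,  θ₁₂ = bearing WX-77→BB9 = 346.515°
dₓₜ = R·arcsin(sin δ₁₃ · sin(θ₁₃ − θ₁₂)) = 6371·arcsin(0.69660·sin(-52.794°)) = -3747.079 km
|dₓₜ| = 3747.079 km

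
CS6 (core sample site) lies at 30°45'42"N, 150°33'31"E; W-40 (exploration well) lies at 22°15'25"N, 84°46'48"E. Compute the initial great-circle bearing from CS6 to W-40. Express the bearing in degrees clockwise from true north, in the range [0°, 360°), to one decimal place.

278.8°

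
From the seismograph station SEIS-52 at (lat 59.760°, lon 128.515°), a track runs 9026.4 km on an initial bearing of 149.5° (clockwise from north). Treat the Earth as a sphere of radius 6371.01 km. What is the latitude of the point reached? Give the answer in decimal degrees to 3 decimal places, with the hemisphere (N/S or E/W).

17.234°S

δ = d/R = 9026.4/6371.01 = 1.416793 rad
φ₂ = arcsin(sin φ₁ cos δ + cos φ₁ sin δ cos θ)
   = arcsin(0.86392·0.15340 + 0.50362·0.98816·-0.86163) = -17.23423°
λ₂ = λ₁ + atan2(sin θ sin δ cos φ₁, cos δ − sin φ₁ sin φ₂) = 160.19052°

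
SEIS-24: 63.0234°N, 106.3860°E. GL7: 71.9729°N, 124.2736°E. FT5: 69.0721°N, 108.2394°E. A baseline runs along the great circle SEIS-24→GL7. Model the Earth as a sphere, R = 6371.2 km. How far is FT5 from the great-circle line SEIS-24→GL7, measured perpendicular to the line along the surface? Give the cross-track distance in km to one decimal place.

δ₁₃ = central angle SEIS-24→FT5 = 0.106371 rad  (haversine)
θ₁₃ = bearing SEIS-24→FT5 = 6.247°,  θ₁₂ = bearing SEIS-24→GL7 = 29.370°
dₓₜ = R·arcsin(sin δ₁₃ · sin(θ₁₃ − θ₁₂)) = 6371.2·arcsin(0.10617·sin(-23.124°)) = -265.725 km
|dₓₜ| = 265.725 km

265.7 km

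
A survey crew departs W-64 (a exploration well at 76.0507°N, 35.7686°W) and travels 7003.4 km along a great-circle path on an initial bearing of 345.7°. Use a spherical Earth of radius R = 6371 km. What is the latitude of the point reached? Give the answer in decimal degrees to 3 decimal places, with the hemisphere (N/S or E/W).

40.463°N

δ = d/R = 7003.4/6371 = 1.099262 rad
φ₂ = arcsin(sin φ₁ cos δ + cos φ₁ sin δ cos θ)
   = arcsin(0.97051·0.45425 + 0.24106·0.89087·0.96902) = 40.46322°
λ₂ = λ₁ + atan2(sin θ sin δ cos φ₁, cos δ − sin φ₁ sin φ₂) = 161.04262°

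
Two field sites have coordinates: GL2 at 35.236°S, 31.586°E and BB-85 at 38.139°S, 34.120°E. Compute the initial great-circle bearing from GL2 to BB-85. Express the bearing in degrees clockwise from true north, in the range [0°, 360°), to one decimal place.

Δλ = 2.5340°
y = sin Δλ · cos φ₂ = 0.034774
x = cos φ₁ sin φ₂ − sin φ₁ cos φ₂ cos Δλ = -0.051089
θ = atan2(y, x) = 145.7589° → 145.7589° (mod 360°)

145.8°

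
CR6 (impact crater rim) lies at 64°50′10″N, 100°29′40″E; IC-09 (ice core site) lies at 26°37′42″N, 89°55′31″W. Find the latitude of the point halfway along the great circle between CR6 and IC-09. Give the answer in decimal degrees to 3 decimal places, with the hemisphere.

70.399°N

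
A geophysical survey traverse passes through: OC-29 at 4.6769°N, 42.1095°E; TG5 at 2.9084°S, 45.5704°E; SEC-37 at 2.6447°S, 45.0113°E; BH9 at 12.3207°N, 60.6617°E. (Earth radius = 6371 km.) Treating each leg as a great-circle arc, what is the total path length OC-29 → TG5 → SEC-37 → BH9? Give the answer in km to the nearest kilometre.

3395 km

OC-29→TG5: c = 0.145496 rad, d = 926.96 km
TG5→SEC-37: c = 0.010779 rad, d = 68.67 km
SEC-37→BH9: c = 0.376655 rad, d = 2399.67 km
Total = 926.96 + 68.67 + 2399.67 = 3395.30 km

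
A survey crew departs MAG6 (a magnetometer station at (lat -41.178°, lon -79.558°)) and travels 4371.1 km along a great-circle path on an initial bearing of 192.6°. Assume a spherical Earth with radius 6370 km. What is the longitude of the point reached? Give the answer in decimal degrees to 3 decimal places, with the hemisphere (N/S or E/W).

117.830°W

δ = d/R = 4371.1/6370 = 0.686201 rad
φ₂ = arcsin(sin φ₁ cos δ + cos φ₁ sin δ cos θ)
   = arcsin(-0.65840·0.77366 + 0.75267·0.63360·-0.97592) = -77.10596°
λ₂ = λ₁ + atan2(sin θ sin δ cos φ₁, cos δ − sin φ₁ sin φ₂) = -117.82961°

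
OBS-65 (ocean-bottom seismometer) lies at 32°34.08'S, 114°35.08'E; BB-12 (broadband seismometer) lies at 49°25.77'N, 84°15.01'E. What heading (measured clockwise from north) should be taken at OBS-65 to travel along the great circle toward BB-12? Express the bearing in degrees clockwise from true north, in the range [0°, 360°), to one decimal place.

OBS-65: φ = -32.56800°, λ = +114.58467°
BB-12: φ = +49.42950°, λ = +84.25017°
Δλ = -30.3345°
y = sin Δλ · cos φ₂ = -0.328474
x = cos φ₁ sin φ₂ − sin φ₁ cos φ₂ cos Δλ = 0.942330
θ = atan2(y, x) = -19.2174° → 340.7826° (mod 360°)

340.8°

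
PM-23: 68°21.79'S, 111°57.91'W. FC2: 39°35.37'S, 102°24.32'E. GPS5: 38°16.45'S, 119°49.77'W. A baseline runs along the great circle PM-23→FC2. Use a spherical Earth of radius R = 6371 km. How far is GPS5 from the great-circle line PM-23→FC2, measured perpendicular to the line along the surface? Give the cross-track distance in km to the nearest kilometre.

PM-23: φ = -68.36317°, λ = -111.96517°
FC2: φ = -39.58950°, λ = +102.40533°
GPS5: φ = -38.27417°, λ = -119.82950°
δ₁₃ = central angle PM-23→GPS5 = 0.530557 rad  (haversine)
θ₁₃ = bearing PM-23→GPS5 = 347.744°,  θ₁₂ = bearing PM-23→FC2 = 207.769°
dₓₜ = R·arcsin(sin δ₁₃ · sin(θ₁₃ − θ₁₂)) = 6371·arcsin(0.50601·sin(139.975°)) = 2111.758 km
|dₓₜ| = 2111.758 km

2112 km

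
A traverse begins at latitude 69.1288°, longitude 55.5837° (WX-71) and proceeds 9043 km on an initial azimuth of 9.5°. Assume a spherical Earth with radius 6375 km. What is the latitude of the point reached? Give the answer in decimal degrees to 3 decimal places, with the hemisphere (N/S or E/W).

δ = d/R = 9043/6375 = 1.418510 rad
φ₂ = arcsin(sin φ₁ cos δ + cos φ₁ sin δ cos θ)
   = arcsin(0.93438·0.15170 + 0.35627·0.98843·0.98629) = 29.27885°
λ₂ = λ₁ + atan2(sin θ sin δ cos φ₁, cos δ − sin φ₁ sin φ₂) = -135.19585°

29.279°N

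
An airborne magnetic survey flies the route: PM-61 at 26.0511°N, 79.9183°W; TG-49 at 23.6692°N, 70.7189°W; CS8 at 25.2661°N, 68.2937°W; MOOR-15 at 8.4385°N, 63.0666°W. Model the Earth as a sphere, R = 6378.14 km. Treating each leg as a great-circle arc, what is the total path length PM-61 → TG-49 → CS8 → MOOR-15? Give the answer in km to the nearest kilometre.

PM-61→TG-49: c = 0.151454 rad, d = 965.99 km
TG-49→CS8: c = 0.047549 rad, d = 303.27 km
CS8→MOOR-15: c = 0.306286 rad, d = 1953.53 km
Total = 965.99 + 303.27 + 1953.53 = 3222.80 km

3223 km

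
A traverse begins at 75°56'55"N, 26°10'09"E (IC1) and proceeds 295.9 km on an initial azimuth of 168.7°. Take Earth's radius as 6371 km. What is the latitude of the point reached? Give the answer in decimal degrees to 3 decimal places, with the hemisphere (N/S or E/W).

73.331°N

IC1: φ = +75.94861°, λ = +26.16917°
δ = d/R = 295.9/6371 = 0.046445 rad
φ₂ = arcsin(sin φ₁ cos δ + cos φ₁ sin δ cos θ)
   = arcsin(0.97008·0.99892 + 0.24279·0.04643·-0.98061) = 73.33111°
λ₂ = λ₁ + atan2(sin θ sin δ cos φ₁, cos δ − sin φ₁ sin φ₂) = 27.98666°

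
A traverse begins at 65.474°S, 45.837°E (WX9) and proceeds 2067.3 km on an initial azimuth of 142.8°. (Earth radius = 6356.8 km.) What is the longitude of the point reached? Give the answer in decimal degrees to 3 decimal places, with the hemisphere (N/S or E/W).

95.886°E

δ = d/R = 2067.3/6356.8 = 0.325211 rad
φ₂ = arcsin(sin φ₁ cos δ + cos φ₁ sin δ cos θ)
   = arcsin(-0.90977·0.94758 + 0.41511·0.31951·-0.79653) = -75.40462°
λ₂ = λ₁ + atan2(sin θ sin δ cos φ₁, cos δ − sin φ₁ sin φ₂) = 95.88587°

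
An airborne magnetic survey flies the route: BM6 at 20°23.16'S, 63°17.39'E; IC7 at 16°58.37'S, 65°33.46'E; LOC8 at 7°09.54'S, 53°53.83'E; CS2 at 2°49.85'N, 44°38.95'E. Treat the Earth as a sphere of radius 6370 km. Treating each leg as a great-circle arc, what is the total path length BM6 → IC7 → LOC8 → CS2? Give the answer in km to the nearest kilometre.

BM6: φ = -20.38600°, λ = +63.28983°
IC7: φ = -16.97283°, λ = +65.55767°
LOC8: φ = -7.15900°, λ = +53.89717°
CS2: φ = +2.83083°, λ = +44.64917°
BM6→IC7: c = 0.070385 rad, d = 448.35 km
IC7→LOC8: c = 0.262355 rad, d = 1671.20 km
LOC8→CS2: c = 0.237379 rad, d = 1512.11 km
Total = 448.35 + 1671.20 + 1512.11 = 3631.66 km

3632 km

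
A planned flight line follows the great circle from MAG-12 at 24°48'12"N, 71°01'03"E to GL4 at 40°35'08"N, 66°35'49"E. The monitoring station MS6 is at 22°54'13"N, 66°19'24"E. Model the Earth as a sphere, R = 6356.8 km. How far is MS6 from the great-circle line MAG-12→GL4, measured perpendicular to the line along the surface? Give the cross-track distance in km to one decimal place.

MAG-12: φ = +24.80333°, λ = +71.01750°
GL4: φ = +40.58556°, λ = +66.59694°
MS6: φ = +22.90361°, λ = +66.32333°
δ₁₃ = central angle MAG-12→MS6 = 0.081930 rad  (haversine)
θ₁₃ = bearing MAG-12→MS6 = 247.093°,  θ₁₂ = bearing MAG-12→GL4 = 347.895°
dₓₜ = R·arcsin(sin δ₁₃ · sin(θ₁₃ − θ₁₂)) = 6356.8·arcsin(0.08184·sin(-100.802°)) = -511.567 km
|dₓₜ| = 511.567 km

511.6 km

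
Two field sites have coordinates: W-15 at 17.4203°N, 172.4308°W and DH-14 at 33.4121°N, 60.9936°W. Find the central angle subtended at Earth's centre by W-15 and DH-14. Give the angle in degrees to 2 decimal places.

97.25°

Δφ = 15.9918°,  Δλ = 111.4372°
a = sin²(Δφ/2) + cos φ₁ cos φ₂ sin²(Δλ/2) = 0.563115
c = 2·arcsin(√a) = 1.697365 rad = 97.2518°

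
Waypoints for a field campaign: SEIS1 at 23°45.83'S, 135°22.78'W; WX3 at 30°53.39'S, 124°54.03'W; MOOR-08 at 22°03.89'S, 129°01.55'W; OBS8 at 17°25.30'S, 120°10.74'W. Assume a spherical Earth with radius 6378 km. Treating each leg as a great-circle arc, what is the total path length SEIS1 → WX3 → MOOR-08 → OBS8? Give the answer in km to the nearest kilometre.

SEIS1: φ = -23.76383°, λ = -135.37967°
WX3: φ = -30.88983°, λ = -124.90050°
MOOR-08: φ = -22.06483°, λ = -129.02583°
OBS8: φ = -17.42167°, λ = -120.17900°
SEIS1→WX3: c = 0.204433 rad, d = 1303.88 km
WX3→MOOR-08: c = 0.166921 rad, d = 1064.62 km
MOOR-08→OBS8: c = 0.166334 rad, d = 1060.88 km
Total = 1303.88 + 1064.62 + 1060.88 = 3429.38 km

3429 km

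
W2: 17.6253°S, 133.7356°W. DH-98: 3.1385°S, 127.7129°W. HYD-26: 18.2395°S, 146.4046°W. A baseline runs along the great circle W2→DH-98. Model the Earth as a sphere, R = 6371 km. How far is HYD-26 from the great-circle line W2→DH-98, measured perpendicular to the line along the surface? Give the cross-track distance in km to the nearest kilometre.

1186 km

δ₁₃ = central angle W2→HYD-26 = 0.210605 rad  (haversine)
θ₁₃ = bearing W2→HYD-26 = 265.137°,  θ₁₂ = bearing W2→DH-98 = 22.861°
dₓₜ = R·arcsin(sin δ₁₃ · sin(θ₁₃ − θ₁₂)) = 6371·arcsin(0.20905·sin(242.276°)) = -1185.807 km
|dₓₜ| = 1185.807 km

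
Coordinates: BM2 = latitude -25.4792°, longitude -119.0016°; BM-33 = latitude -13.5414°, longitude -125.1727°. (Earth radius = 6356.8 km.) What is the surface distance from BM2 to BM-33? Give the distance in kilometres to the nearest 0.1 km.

1472.6 km

Δφ = 11.9378°,  Δλ = -6.1711°
a = sin²(Δφ/2) + cos φ₁ cos φ₂ sin²(Δλ/2) = 0.013356
c = 2·arcsin(√a) = 0.231658 rad = 13.2730°
d = R·c = 6356.8 × 0.231658 = 1472.6 km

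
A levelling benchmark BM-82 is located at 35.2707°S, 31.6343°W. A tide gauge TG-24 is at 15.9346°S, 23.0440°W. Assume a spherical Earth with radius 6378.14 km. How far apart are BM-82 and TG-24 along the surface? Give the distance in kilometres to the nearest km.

2316 km

Δφ = 19.3361°,  Δλ = 8.5903°
a = sin²(Δφ/2) + cos φ₁ cos φ₂ sin²(Δλ/2) = 0.032607
c = 2·arcsin(√a) = 0.363142 rad = 20.8065°
d = R·c = 6378.14 × 0.363142 = 2316.2 km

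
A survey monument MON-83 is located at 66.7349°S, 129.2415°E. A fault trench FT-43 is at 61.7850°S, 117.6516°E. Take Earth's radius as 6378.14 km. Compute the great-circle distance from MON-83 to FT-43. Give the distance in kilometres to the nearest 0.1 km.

783.6 km

Δφ = 4.9499°,  Δλ = -11.5899°
a = sin²(Δφ/2) + cos φ₁ cos φ₂ sin²(Δλ/2) = 0.003769
c = 2·arcsin(√a) = 0.122854 rad = 7.0390°
d = R·c = 6378.14 × 0.122854 = 783.6 km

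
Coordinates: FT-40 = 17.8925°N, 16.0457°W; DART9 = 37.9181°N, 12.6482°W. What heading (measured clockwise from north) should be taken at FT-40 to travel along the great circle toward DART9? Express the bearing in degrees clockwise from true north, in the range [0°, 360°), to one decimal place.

7.8°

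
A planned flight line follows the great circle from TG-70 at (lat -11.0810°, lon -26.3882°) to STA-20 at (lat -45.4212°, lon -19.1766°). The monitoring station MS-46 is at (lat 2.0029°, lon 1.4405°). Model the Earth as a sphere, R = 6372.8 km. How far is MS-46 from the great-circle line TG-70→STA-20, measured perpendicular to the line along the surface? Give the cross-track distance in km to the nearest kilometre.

3281 km

δ₁₃ = central angle TG-70→MS-46 = 0.534325 rad  (haversine)
θ₁₃ = bearing TG-70→MS-46 = 66.365°,  θ₁₂ = bearing TG-70→STA-20 = 171.139°
dₓₜ = R·arcsin(sin δ₁₃ · sin(θ₁₃ − θ₁₂)) = 6372.8·arcsin(0.50926·sin(-104.773°)) = -3281.191 km
|dₓₜ| = 3281.191 km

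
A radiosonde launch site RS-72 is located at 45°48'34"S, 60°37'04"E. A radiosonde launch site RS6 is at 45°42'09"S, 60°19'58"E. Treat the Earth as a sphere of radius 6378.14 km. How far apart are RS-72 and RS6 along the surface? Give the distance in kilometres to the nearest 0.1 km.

RS-72: φ = -45.80944°, λ = +60.61778°
RS6: φ = -45.70250°, λ = +60.33278°
Δφ = 0.1069°,  Δλ = -0.2850°
a = sin²(Δφ/2) + cos φ₁ cos φ₂ sin²(Δλ/2) = 0.000004
c = 2·arcsin(√a) = 0.003941 rad = 0.2258°
d = R·c = 6378.14 × 0.003941 = 25.1 km

25.1 km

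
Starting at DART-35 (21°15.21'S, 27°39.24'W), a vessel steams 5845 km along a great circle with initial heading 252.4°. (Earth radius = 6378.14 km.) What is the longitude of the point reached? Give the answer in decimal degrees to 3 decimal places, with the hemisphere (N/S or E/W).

DART-35: φ = -21.25350°, λ = -27.65400°
δ = d/R = 5845/6378.14 = 0.916411 rad
φ₂ = arcsin(sin φ₁ cos δ + cos φ₁ sin δ cos θ)
   = arcsin(-0.36249·0.60867 + 0.93199·0.79342·-0.30237) = -26.37410°
λ₂ = λ₁ + atan2(sin θ sin δ cos φ₁, cos δ − sin φ₁ sin φ₂) = -85.23476°

85.235°W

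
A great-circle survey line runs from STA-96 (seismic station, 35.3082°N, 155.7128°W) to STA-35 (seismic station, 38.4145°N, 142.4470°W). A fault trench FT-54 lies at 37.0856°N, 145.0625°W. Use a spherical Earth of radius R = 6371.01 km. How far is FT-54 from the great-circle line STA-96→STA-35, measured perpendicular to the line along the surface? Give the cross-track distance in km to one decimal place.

92.0 km

δ₁₃ = central angle STA-96→FT-54 = 0.153091 rad  (haversine)
θ₁₃ = bearing STA-96→FT-54 = 75.198°,  θ₁₂ = bearing STA-96→STA-35 = 69.766°
dₓₜ = R·arcsin(sin δ₁₃ · sin(θ₁₃ − θ₁₂)) = 6371.01·arcsin(0.15249·sin(5.432°)) = 91.968 km
|dₓₜ| = 91.968 km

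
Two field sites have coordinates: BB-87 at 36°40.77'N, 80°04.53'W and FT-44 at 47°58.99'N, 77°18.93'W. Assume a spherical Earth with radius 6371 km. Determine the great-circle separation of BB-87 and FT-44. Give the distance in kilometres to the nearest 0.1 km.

BB-87: φ = +36.67950°, λ = -80.07550°
FT-44: φ = +47.98317°, λ = -77.31550°
Δφ = 11.3037°,  Δλ = 2.7600°
a = sin²(Δφ/2) + cos φ₁ cos φ₂ sin²(Δλ/2) = 0.010010
c = 2·arcsin(√a) = 0.200438 rad = 11.4843°
d = R·c = 6371 × 0.200438 = 1277.0 km

1277.0 km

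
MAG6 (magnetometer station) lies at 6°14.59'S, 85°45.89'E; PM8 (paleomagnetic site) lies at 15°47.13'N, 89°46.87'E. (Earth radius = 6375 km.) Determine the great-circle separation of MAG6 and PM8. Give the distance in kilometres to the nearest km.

2491 km

MAG6: φ = -6.24317°, λ = +85.76483°
PM8: φ = +15.78550°, λ = +89.78117°
Δφ = 22.0287°,  Δλ = 4.0163°
a = sin²(Δφ/2) + cos φ₁ cos φ₂ sin²(Δλ/2) = 0.037676
c = 2·arcsin(√a) = 0.390689 rad = 22.3848°
d = R·c = 6375 × 0.390689 = 2490.6 km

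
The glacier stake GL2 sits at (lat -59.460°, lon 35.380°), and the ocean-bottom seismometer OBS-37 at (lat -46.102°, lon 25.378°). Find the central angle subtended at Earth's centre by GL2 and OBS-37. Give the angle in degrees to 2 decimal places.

14.63°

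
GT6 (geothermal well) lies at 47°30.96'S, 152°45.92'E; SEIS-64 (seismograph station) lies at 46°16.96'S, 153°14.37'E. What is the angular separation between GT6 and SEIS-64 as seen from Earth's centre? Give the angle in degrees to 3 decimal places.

GT6: φ = -47.51600°, λ = +152.76533°
SEIS-64: φ = -46.28267°, λ = +153.23950°
Δφ = 1.2333°,  Δλ = 0.4742°
a = sin²(Δφ/2) + cos φ₁ cos φ₂ sin²(Δλ/2) = 0.000124
c = 2·arcsin(√a) = 0.022256 rad = 1.2752°

1.275°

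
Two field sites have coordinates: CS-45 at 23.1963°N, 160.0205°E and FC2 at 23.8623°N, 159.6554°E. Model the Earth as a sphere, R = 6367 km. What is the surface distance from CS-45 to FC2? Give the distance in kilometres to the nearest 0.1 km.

Δφ = 0.6660°,  Δλ = -0.3651°
a = sin²(Δφ/2) + cos φ₁ cos φ₂ sin²(Δλ/2) = 0.000042
c = 2·arcsin(√a) = 0.013010 rad = 0.7454°
d = R·c = 6367 × 0.013010 = 82.8 km

82.8 km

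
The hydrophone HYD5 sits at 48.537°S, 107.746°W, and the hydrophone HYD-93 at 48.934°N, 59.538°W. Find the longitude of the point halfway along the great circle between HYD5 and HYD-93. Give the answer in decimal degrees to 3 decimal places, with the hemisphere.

83.743°W

Bx = cos φ₂ cos Δλ = 0.437795,  By = cos φ₂ sin Δλ = 0.489785
φₘ = atan2(sin φ₁ + sin φ₂, √((cos φ₁ + Bx)² + By²)) = 0.21746°
λₘ = λ₁ + atan2(By, cos φ₁ + Bx) = -83.74322°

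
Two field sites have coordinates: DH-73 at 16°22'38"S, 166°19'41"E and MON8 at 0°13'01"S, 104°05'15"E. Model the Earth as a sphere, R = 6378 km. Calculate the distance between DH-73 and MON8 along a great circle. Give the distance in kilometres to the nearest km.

DH-73: φ = -16.37722°, λ = +166.32806°
MON8: φ = -0.21694°, λ = +104.08750°
Δφ = 16.1603°,  Δλ = -62.2406°
a = sin²(Δφ/2) + cos φ₁ cos φ₂ sin²(Δλ/2) = 0.276036
c = 2·arcsin(√a) = 1.106351 rad = 63.3892°
d = R·c = 6378 × 1.106351 = 7056.3 km

7056 km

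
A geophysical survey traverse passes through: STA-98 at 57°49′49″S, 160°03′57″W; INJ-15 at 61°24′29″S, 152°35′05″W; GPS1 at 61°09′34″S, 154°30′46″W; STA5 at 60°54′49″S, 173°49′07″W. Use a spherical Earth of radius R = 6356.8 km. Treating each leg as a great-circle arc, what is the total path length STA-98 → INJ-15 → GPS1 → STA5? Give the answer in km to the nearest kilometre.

1717 km

STA-98: φ = -57.83028°, λ = -160.06583°
INJ-15: φ = -61.40806°, λ = -152.58472°
GPS1: φ = -61.15944°, λ = -154.51278°
STA5: φ = -60.91361°, λ = -173.81861°
STA-98→INJ-15: c = 0.090783 rad, d = 577.09 km
INJ-15→GPS1: c = 0.016740 rad, d = 106.41 km
GPS1→STA5: c = 0.162632 rad, d = 1033.82 km
Total = 577.09 + 106.41 + 1033.82 = 1717.32 km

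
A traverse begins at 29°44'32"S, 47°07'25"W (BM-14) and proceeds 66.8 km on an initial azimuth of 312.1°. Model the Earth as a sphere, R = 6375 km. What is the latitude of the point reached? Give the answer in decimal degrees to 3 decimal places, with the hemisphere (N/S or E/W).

BM-14: φ = -29.74222°, λ = -47.12361°
δ = d/R = 66.8/6375 = 0.010478 rad
φ₂ = arcsin(sin φ₁ cos δ + cos φ₁ sin δ cos θ)
   = arcsin(-0.49610·0.99995 + 0.86827·0.01048·0.67043) = -29.33874°
λ₂ = λ₁ + atan2(sin θ sin δ cos φ₁, cos δ − sin φ₁ sin φ₂) = -47.63461°

29.339°S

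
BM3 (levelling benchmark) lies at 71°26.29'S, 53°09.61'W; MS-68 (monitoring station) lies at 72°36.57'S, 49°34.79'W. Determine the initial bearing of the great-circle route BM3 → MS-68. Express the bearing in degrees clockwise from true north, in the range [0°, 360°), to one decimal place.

138.4°

BM3: φ = -71.43817°, λ = -53.16017°
MS-68: φ = -72.60950°, λ = -49.57983°
Δλ = 3.5803°
y = sin Δλ · cos φ₂ = 0.018665
x = cos φ₁ sin φ₂ − sin φ₁ cos φ₂ cos Δλ = -0.020995
θ = atan2(y, x) = 138.3631° → 138.3631° (mod 360°)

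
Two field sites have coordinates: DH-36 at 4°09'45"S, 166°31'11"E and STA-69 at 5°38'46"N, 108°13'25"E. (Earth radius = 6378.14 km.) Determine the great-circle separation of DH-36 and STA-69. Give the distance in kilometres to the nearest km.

6572 km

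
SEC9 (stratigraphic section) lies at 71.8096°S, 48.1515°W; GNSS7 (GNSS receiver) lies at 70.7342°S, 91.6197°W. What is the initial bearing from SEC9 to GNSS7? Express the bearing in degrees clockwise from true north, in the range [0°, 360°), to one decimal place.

Δλ = -43.4682°
y = sin Δλ · cos φ₂ = -0.226990
x = cos φ₁ sin φ₂ − sin φ₁ cos φ₂ cos Δλ = -0.067197
θ = atan2(y, x) = -106.4905° → 253.5095° (mod 360°)

253.5°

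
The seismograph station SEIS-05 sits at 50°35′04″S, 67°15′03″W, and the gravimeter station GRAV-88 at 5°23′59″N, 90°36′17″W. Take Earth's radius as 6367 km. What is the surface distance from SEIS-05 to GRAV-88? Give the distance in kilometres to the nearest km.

SEIS-05: φ = -50.58444°, λ = -67.25083°
GRAV-88: φ = +5.39972°, λ = -90.60472°
Δφ = 55.9842°,  Δλ = -23.3539°
a = sin²(Δφ/2) + cos φ₁ cos φ₂ sin²(Δλ/2) = 0.246183
c = 2·arcsin(√a) = 1.038359 rad = 59.4936°
d = R·c = 6367 × 1.038359 = 6611.2 km

6611 km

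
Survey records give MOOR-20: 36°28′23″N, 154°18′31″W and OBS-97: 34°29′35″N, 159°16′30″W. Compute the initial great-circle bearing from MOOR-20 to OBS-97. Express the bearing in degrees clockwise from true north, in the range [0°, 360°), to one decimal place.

MOOR-20: φ = +36.47306°, λ = -154.30861°
OBS-97: φ = +34.49306°, λ = -159.27500°
Δλ = -4.9664°
y = sin Δλ · cos φ₂ = -0.071352
x = cos φ₁ sin φ₂ − sin φ₁ cos φ₂ cos Δλ = -0.032711
θ = atan2(y, x) = -114.6291° → 245.3709° (mod 360°)

245.4°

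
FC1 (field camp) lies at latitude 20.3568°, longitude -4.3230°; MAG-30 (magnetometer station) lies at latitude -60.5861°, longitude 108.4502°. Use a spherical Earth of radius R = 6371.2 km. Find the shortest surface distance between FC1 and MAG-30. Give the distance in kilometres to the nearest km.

Δφ = -80.9429°,  Δλ = 112.7732°
a = sin²(Δφ/2) + cos φ₁ cos φ₂ sin²(Δλ/2) = 0.740627
c = 2·arcsin(√a) = 2.072881 rad = 118.7673°
d = R·c = 6371.2 × 2.072881 = 13206.7 km

13207 km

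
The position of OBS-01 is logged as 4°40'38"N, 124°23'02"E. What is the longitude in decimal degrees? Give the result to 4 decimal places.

124.3839°E

124° + 23′/60 + 2″/3600 = 124 + 0.38333 + 0.00056 = 124.3839°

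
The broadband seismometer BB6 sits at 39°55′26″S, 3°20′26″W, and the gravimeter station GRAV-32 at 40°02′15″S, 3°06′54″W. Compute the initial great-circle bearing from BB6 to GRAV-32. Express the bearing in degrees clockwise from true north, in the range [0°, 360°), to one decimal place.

123.4°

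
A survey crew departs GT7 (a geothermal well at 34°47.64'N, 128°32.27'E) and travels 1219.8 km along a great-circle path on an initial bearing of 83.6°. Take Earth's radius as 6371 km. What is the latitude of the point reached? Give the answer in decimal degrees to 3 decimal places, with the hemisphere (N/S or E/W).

35.283°N

GT7: φ = +34.79400°, λ = +128.53783°
δ = d/R = 1219.8/6371 = 0.191461 rad
φ₂ = arcsin(sin φ₁ cos δ + cos φ₁ sin δ cos θ)
   = arcsin(0.57063·0.98173 + 0.82121·0.19029·0.11147) = 35.28332°
λ₂ = λ₁ + atan2(sin θ sin δ cos φ₁, cos δ − sin φ₁ sin φ₂) = 141.93283°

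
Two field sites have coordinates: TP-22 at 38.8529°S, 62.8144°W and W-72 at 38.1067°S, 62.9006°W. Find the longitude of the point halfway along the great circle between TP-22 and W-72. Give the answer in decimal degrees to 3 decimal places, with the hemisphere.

62.858°W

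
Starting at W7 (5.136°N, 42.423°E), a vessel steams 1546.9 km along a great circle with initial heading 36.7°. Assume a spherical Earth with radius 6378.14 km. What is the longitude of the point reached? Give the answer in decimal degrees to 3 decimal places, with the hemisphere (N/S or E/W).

δ = d/R = 1546.9/6378.14 = 0.242532 rad
φ₂ = arcsin(sin φ₁ cos δ + cos φ₁ sin δ cos θ)
   = arcsin(0.08952·0.97073 + 0.99599·0.24016·0.80178) = 16.18157°
λ₂ = λ₁ + atan2(sin θ sin δ cos φ₁, cos δ − sin φ₁ sin φ₂) = 51.01786°

51.018°E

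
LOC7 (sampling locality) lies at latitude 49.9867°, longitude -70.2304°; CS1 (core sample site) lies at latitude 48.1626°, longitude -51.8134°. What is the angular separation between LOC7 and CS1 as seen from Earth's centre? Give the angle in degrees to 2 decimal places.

12.17°

Δφ = -1.8241°,  Δλ = 18.4170°
a = sin²(Δφ/2) + cos φ₁ cos φ₂ sin²(Δλ/2) = 0.011236
c = 2·arcsin(√a) = 0.212401 rad = 12.1697°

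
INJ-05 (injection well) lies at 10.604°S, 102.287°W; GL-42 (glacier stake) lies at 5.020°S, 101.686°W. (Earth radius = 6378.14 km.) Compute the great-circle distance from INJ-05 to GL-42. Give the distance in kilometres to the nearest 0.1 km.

625.1 km

Δφ = 5.5840°,  Δλ = 0.6010°
a = sin²(Δφ/2) + cos φ₁ cos φ₂ sin²(Δλ/2) = 0.002400
c = 2·arcsin(√a) = 0.098011 rad = 5.6156°
d = R·c = 6378.14 × 0.098011 = 625.1 km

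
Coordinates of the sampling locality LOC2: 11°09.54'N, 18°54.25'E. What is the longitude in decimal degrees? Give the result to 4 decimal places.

18° + 54.25′/60 = 18 + 0.90417 = 18.9042°

18.9042°E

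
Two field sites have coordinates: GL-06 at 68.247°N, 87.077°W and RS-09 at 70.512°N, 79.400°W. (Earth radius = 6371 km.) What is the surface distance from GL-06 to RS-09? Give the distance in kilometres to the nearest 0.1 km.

Δφ = 2.2650°,  Δλ = 7.6770°
a = sin²(Δφ/2) + cos φ₁ cos φ₂ sin²(Δλ/2) = 0.000945
c = 2·arcsin(√a) = 0.061482 rad = 3.5227°
d = R·c = 6371 × 0.061482 = 391.7 km

391.7 km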